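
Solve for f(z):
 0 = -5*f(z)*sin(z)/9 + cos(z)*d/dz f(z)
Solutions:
 f(z) = C1/cos(z)^(5/9)


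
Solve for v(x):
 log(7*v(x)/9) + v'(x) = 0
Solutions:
 -Integral(1/(-log(_y) - log(7) + 2*log(3)), (_y, v(x))) = C1 - x


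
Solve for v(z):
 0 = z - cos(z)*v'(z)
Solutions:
 v(z) = C1 + Integral(z/cos(z), z)


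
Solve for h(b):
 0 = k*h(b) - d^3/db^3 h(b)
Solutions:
 h(b) = C1*exp(b*k^(1/3)) + C2*exp(b*k^(1/3)*(-1 + sqrt(3)*I)/2) + C3*exp(-b*k^(1/3)*(1 + sqrt(3)*I)/2)


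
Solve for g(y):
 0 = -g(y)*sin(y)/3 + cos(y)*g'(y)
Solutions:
 g(y) = C1/cos(y)^(1/3)


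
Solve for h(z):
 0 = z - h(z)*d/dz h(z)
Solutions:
 h(z) = -sqrt(C1 + z^2)
 h(z) = sqrt(C1 + z^2)


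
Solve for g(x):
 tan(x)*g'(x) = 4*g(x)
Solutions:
 g(x) = C1*sin(x)^4


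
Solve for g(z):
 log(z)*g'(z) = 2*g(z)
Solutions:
 g(z) = C1*exp(2*li(z))


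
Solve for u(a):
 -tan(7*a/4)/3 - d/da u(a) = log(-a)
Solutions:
 u(a) = C1 - a*log(-a) + a + 4*log(cos(7*a/4))/21


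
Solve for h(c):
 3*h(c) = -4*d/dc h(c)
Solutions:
 h(c) = C1*exp(-3*c/4)


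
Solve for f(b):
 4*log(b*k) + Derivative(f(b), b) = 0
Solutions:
 f(b) = C1 - 4*b*log(b*k) + 4*b


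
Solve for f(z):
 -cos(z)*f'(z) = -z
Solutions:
 f(z) = C1 + Integral(z/cos(z), z)


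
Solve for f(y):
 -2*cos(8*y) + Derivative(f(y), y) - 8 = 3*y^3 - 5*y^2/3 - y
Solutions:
 f(y) = C1 + 3*y^4/4 - 5*y^3/9 - y^2/2 + 8*y + sin(8*y)/4


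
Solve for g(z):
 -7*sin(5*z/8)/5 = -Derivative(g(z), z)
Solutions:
 g(z) = C1 - 56*cos(5*z/8)/25


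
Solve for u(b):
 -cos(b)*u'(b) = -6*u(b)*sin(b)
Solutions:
 u(b) = C1/cos(b)^6


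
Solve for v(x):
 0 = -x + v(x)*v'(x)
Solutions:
 v(x) = -sqrt(C1 + x^2)
 v(x) = sqrt(C1 + x^2)


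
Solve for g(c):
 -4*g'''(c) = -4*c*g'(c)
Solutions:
 g(c) = C1 + Integral(C2*airyai(c) + C3*airybi(c), c)


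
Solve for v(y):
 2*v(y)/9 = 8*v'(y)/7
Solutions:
 v(y) = C1*exp(7*y/36)


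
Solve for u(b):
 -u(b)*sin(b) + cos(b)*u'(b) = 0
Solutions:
 u(b) = C1/cos(b)


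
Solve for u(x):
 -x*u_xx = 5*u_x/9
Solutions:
 u(x) = C1 + C2*x^(4/9)


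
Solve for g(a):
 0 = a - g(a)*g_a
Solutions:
 g(a) = -sqrt(C1 + a^2)
 g(a) = sqrt(C1 + a^2)


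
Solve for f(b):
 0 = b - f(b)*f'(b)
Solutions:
 f(b) = -sqrt(C1 + b^2)
 f(b) = sqrt(C1 + b^2)


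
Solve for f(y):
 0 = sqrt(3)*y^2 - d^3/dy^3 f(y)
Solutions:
 f(y) = C1 + C2*y + C3*y^2 + sqrt(3)*y^5/60


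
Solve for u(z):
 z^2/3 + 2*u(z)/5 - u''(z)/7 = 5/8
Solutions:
 u(z) = C1*exp(-sqrt(70)*z/5) + C2*exp(sqrt(70)*z/5) - 5*z^2/6 + 325/336


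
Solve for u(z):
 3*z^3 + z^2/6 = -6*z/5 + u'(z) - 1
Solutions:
 u(z) = C1 + 3*z^4/4 + z^3/18 + 3*z^2/5 + z


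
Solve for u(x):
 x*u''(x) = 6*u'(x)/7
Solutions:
 u(x) = C1 + C2*x^(13/7)


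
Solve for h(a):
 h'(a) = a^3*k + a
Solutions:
 h(a) = C1 + a^4*k/4 + a^2/2


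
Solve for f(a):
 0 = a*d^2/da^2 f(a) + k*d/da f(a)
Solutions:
 f(a) = C1 + a^(1 - re(k))*(C2*sin(log(a)*Abs(im(k))) + C3*cos(log(a)*im(k)))


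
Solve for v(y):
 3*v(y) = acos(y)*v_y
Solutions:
 v(y) = C1*exp(3*Integral(1/acos(y), y))


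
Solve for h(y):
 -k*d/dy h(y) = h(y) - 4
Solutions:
 h(y) = C1*exp(-y/k) + 4


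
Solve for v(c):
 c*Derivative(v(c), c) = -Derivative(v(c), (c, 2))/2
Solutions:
 v(c) = C1 + C2*erf(c)


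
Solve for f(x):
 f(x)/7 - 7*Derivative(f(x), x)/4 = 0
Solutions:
 f(x) = C1*exp(4*x/49)


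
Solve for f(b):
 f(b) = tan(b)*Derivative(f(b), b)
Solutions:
 f(b) = C1*sin(b)


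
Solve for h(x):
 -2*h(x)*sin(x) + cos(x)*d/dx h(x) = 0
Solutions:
 h(x) = C1/cos(x)^2


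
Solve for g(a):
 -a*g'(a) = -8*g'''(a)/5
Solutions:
 g(a) = C1 + Integral(C2*airyai(5^(1/3)*a/2) + C3*airybi(5^(1/3)*a/2), a)


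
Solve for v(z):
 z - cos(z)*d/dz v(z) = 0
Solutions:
 v(z) = C1 + Integral(z/cos(z), z)


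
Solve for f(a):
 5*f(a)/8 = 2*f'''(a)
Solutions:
 f(a) = C3*exp(2^(2/3)*5^(1/3)*a/4) + (C1*sin(2^(2/3)*sqrt(3)*5^(1/3)*a/8) + C2*cos(2^(2/3)*sqrt(3)*5^(1/3)*a/8))*exp(-2^(2/3)*5^(1/3)*a/8)


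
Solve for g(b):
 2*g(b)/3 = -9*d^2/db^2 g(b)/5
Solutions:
 g(b) = C1*sin(sqrt(30)*b/9) + C2*cos(sqrt(30)*b/9)


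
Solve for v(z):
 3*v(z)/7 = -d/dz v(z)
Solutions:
 v(z) = C1*exp(-3*z/7)


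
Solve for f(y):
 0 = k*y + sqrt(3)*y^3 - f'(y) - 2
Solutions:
 f(y) = C1 + k*y^2/2 + sqrt(3)*y^4/4 - 2*y


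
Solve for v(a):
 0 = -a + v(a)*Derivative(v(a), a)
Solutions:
 v(a) = -sqrt(C1 + a^2)
 v(a) = sqrt(C1 + a^2)


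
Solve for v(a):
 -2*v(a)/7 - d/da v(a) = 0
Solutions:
 v(a) = C1*exp(-2*a/7)


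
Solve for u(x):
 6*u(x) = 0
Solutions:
 u(x) = 0


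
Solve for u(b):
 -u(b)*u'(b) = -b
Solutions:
 u(b) = -sqrt(C1 + b^2)
 u(b) = sqrt(C1 + b^2)


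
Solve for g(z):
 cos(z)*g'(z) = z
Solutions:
 g(z) = C1 + Integral(z/cos(z), z)


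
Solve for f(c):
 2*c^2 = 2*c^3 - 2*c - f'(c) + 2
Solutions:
 f(c) = C1 + c^4/2 - 2*c^3/3 - c^2 + 2*c


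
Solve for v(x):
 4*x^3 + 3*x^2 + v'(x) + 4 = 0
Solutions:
 v(x) = C1 - x^4 - x^3 - 4*x


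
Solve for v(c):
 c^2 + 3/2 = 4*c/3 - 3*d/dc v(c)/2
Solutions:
 v(c) = C1 - 2*c^3/9 + 4*c^2/9 - c


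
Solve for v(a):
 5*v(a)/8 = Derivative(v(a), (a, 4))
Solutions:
 v(a) = C1*exp(-10^(1/4)*a/2) + C2*exp(10^(1/4)*a/2) + C3*sin(10^(1/4)*a/2) + C4*cos(10^(1/4)*a/2)


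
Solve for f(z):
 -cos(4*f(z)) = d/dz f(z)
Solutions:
 f(z) = -asin((C1 + exp(8*z))/(C1 - exp(8*z)))/4 + pi/4
 f(z) = asin((C1 + exp(8*z))/(C1 - exp(8*z)))/4


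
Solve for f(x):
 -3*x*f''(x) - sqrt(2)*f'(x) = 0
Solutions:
 f(x) = C1 + C2*x^(1 - sqrt(2)/3)


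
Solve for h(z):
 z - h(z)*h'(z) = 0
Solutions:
 h(z) = -sqrt(C1 + z^2)
 h(z) = sqrt(C1 + z^2)


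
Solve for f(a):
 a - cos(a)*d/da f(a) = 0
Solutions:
 f(a) = C1 + Integral(a/cos(a), a)


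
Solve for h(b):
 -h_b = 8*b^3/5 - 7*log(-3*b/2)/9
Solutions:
 h(b) = C1 - 2*b^4/5 + 7*b*log(-b)/9 + 7*b*(-1 - log(2) + log(3))/9


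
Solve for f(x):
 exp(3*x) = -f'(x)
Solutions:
 f(x) = C1 - exp(3*x)/3


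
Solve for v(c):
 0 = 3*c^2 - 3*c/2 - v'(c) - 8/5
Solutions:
 v(c) = C1 + c^3 - 3*c^2/4 - 8*c/5


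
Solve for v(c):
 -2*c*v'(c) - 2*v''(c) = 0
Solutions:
 v(c) = C1 + C2*erf(sqrt(2)*c/2)


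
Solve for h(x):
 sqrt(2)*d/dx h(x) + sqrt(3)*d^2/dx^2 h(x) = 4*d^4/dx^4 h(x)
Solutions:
 h(x) = C1 + C2*exp(-x*(3^(5/6)/(sqrt(18 - sqrt(3)) + 3*sqrt(2))^(1/3) + 3^(2/3)*(sqrt(18 - sqrt(3)) + 3*sqrt(2))^(1/3))/12)*sin(x*(-3^(1/6)*(sqrt(18 - sqrt(3)) + 3*sqrt(2))^(1/3) + 3^(1/3)/(sqrt(18 - sqrt(3)) + 3*sqrt(2))^(1/3))/4) + C3*exp(-x*(3^(5/6)/(sqrt(18 - sqrt(3)) + 3*sqrt(2))^(1/3) + 3^(2/3)*(sqrt(18 - sqrt(3)) + 3*sqrt(2))^(1/3))/12)*cos(x*(-3^(1/6)*(sqrt(18 - sqrt(3)) + 3*sqrt(2))^(1/3) + 3^(1/3)/(sqrt(18 - sqrt(3)) + 3*sqrt(2))^(1/3))/4) + C4*exp(x*(3^(5/6)/(sqrt(18 - sqrt(3)) + 3*sqrt(2))^(1/3) + 3^(2/3)*(sqrt(18 - sqrt(3)) + 3*sqrt(2))^(1/3))/6)


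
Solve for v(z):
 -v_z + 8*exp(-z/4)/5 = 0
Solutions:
 v(z) = C1 - 32*exp(-z/4)/5


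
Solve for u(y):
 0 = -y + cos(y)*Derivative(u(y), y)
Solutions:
 u(y) = C1 + Integral(y/cos(y), y)


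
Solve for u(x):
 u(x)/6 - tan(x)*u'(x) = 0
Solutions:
 u(x) = C1*sin(x)^(1/6)


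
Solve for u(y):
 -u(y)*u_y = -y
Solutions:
 u(y) = -sqrt(C1 + y^2)
 u(y) = sqrt(C1 + y^2)


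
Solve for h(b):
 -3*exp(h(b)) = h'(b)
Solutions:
 h(b) = log(1/(C1 + 3*b))


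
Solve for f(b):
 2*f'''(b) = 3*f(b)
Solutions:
 f(b) = C3*exp(2^(2/3)*3^(1/3)*b/2) + (C1*sin(2^(2/3)*3^(5/6)*b/4) + C2*cos(2^(2/3)*3^(5/6)*b/4))*exp(-2^(2/3)*3^(1/3)*b/4)


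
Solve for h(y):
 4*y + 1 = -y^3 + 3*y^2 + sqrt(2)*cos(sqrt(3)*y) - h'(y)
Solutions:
 h(y) = C1 - y^4/4 + y^3 - 2*y^2 - y + sqrt(6)*sin(sqrt(3)*y)/3


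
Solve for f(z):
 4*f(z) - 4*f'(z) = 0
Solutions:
 f(z) = C1*exp(z)


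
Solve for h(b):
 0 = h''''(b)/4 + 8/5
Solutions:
 h(b) = C1 + C2*b + C3*b^2 + C4*b^3 - 4*b^4/15


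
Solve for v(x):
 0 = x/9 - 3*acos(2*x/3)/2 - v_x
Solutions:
 v(x) = C1 + x^2/18 - 3*x*acos(2*x/3)/2 + 3*sqrt(9 - 4*x^2)/4


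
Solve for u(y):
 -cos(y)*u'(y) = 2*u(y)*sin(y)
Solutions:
 u(y) = C1*cos(y)^2


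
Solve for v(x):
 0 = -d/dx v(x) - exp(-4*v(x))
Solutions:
 v(x) = log(-I*(C1 - 4*x)^(1/4))
 v(x) = log(I*(C1 - 4*x)^(1/4))
 v(x) = log(-(C1 - 4*x)^(1/4))
 v(x) = log(C1 - 4*x)/4


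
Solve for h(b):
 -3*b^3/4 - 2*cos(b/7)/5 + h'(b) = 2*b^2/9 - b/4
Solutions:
 h(b) = C1 + 3*b^4/16 + 2*b^3/27 - b^2/8 + 14*sin(b/7)/5


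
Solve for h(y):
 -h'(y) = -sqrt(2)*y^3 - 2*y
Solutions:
 h(y) = C1 + sqrt(2)*y^4/4 + y^2


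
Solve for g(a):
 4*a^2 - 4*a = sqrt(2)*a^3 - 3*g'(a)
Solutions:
 g(a) = C1 + sqrt(2)*a^4/12 - 4*a^3/9 + 2*a^2/3


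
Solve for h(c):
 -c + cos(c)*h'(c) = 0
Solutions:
 h(c) = C1 + Integral(c/cos(c), c)


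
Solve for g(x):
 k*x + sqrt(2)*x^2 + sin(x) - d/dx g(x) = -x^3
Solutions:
 g(x) = C1 + k*x^2/2 + x^4/4 + sqrt(2)*x^3/3 - cos(x)


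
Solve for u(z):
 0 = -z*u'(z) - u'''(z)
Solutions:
 u(z) = C1 + Integral(C2*airyai(-z) + C3*airybi(-z), z)


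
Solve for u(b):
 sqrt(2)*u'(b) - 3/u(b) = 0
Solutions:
 u(b) = -sqrt(C1 + 3*sqrt(2)*b)
 u(b) = sqrt(C1 + 3*sqrt(2)*b)


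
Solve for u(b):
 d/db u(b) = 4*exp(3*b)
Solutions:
 u(b) = C1 + 4*exp(3*b)/3


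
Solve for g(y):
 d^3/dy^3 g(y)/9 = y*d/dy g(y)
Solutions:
 g(y) = C1 + Integral(C2*airyai(3^(2/3)*y) + C3*airybi(3^(2/3)*y), y)


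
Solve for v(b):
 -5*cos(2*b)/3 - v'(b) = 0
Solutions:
 v(b) = C1 - 5*sin(2*b)/6


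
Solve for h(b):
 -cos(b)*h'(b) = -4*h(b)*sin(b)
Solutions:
 h(b) = C1/cos(b)^4


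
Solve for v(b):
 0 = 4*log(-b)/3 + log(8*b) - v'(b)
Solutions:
 v(b) = C1 + 7*b*log(b)/3 + b*(-7/3 + 3*log(2) + 4*I*pi/3)


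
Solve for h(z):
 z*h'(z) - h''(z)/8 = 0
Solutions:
 h(z) = C1 + C2*erfi(2*z)


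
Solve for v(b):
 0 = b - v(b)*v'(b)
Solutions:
 v(b) = -sqrt(C1 + b^2)
 v(b) = sqrt(C1 + b^2)


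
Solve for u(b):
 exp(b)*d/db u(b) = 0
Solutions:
 u(b) = C1


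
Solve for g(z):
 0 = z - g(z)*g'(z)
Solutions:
 g(z) = -sqrt(C1 + z^2)
 g(z) = sqrt(C1 + z^2)


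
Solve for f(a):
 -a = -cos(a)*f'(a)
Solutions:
 f(a) = C1 + Integral(a/cos(a), a)


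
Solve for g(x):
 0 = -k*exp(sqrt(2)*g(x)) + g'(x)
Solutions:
 g(x) = sqrt(2)*(2*log(-1/(C1 + k*x)) - log(2))/4


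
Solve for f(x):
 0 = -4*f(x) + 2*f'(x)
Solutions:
 f(x) = C1*exp(2*x)


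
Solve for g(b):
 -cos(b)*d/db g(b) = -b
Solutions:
 g(b) = C1 + Integral(b/cos(b), b)


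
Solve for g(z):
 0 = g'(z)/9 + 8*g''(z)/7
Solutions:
 g(z) = C1 + C2*exp(-7*z/72)


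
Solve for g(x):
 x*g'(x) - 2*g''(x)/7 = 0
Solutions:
 g(x) = C1 + C2*erfi(sqrt(7)*x/2)


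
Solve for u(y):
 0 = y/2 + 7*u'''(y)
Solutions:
 u(y) = C1 + C2*y + C3*y^2 - y^4/336


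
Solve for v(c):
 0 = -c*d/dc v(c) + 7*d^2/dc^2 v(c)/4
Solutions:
 v(c) = C1 + C2*erfi(sqrt(14)*c/7)


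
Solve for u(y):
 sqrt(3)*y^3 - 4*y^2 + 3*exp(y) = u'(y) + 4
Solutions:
 u(y) = C1 + sqrt(3)*y^4/4 - 4*y^3/3 - 4*y + 3*exp(y)


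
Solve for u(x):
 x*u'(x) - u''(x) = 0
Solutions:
 u(x) = C1 + C2*erfi(sqrt(2)*x/2)


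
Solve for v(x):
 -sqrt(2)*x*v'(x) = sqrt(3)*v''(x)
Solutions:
 v(x) = C1 + C2*erf(6^(3/4)*x/6)


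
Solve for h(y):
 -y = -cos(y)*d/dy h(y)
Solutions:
 h(y) = C1 + Integral(y/cos(y), y)


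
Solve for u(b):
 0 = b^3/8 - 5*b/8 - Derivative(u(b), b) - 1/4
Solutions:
 u(b) = C1 + b^4/32 - 5*b^2/16 - b/4


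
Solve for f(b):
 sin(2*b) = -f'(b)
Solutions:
 f(b) = C1 + cos(2*b)/2


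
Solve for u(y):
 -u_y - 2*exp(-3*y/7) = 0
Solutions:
 u(y) = C1 + 14*exp(-3*y/7)/3


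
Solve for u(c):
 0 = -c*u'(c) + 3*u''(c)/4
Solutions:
 u(c) = C1 + C2*erfi(sqrt(6)*c/3)


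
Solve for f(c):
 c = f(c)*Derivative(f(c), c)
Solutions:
 f(c) = -sqrt(C1 + c^2)
 f(c) = sqrt(C1 + c^2)


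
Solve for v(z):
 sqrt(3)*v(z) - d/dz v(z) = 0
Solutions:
 v(z) = C1*exp(sqrt(3)*z)


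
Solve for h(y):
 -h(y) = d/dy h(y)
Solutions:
 h(y) = C1*exp(-y)


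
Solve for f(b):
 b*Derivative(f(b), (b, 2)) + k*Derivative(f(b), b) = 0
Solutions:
 f(b) = C1 + b^(1 - re(k))*(C2*sin(log(b)*Abs(im(k))) + C3*cos(log(b)*im(k)))


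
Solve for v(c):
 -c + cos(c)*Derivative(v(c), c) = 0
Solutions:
 v(c) = C1 + Integral(c/cos(c), c)


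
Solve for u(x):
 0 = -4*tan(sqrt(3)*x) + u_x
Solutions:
 u(x) = C1 - 4*sqrt(3)*log(cos(sqrt(3)*x))/3


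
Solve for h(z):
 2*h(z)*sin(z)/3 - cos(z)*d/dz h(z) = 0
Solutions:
 h(z) = C1/cos(z)^(2/3)


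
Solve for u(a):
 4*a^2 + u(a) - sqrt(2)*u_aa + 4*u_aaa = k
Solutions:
 u(a) = C1*exp(a*(2^(2/3)/(-sqrt(2) + sqrt(-2 + (108 - sqrt(2))^2) + 108)^(1/3) + 2*sqrt(2) + 2^(1/3)*(-sqrt(2) + sqrt(-2 + (108 - sqrt(2))^2) + 108)^(1/3))/24)*sin(2^(1/3)*sqrt(3)*a*(-(-sqrt(2) + sqrt(-2 + (108 - sqrt(2))^2) + 108)^(1/3) + 2^(1/3)/(-sqrt(2) + sqrt(-2 + (108 - sqrt(2))^2) + 108)^(1/3))/24) + C2*exp(a*(2^(2/3)/(-sqrt(2) + sqrt(-2 + (108 - sqrt(2))^2) + 108)^(1/3) + 2*sqrt(2) + 2^(1/3)*(-sqrt(2) + sqrt(-2 + (108 - sqrt(2))^2) + 108)^(1/3))/24)*cos(2^(1/3)*sqrt(3)*a*(-(-sqrt(2) + sqrt(-2 + (108 - sqrt(2))^2) + 108)^(1/3) + 2^(1/3)/(-sqrt(2) + sqrt(-2 + (108 - sqrt(2))^2) + 108)^(1/3))/24) + C3*exp(a*(-2^(1/3)*(-sqrt(2) + sqrt(-2 + (108 - sqrt(2))^2) + 108)^(1/3) - 2^(2/3)/(-sqrt(2) + sqrt(-2 + (108 - sqrt(2))^2) + 108)^(1/3) + sqrt(2))/12) - 4*a^2 + k - 8*sqrt(2)


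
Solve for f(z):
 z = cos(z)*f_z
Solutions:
 f(z) = C1 + Integral(z/cos(z), z)


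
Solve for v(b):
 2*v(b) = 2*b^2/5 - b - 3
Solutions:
 v(b) = b^2/5 - b/2 - 3/2


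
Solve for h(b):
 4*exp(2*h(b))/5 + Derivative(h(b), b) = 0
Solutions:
 h(b) = log(-sqrt(1/(C1 + 4*b))) - log(2) + log(10)/2
 h(b) = log(1/(C1 + 4*b))/2 - log(2) + log(10)/2


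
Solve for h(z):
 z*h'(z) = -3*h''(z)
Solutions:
 h(z) = C1 + C2*erf(sqrt(6)*z/6)


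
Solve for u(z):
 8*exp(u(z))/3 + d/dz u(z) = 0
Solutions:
 u(z) = log(1/(C1 + 8*z)) + log(3)


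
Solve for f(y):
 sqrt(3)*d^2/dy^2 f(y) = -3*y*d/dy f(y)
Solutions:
 f(y) = C1 + C2*erf(sqrt(2)*3^(1/4)*y/2)


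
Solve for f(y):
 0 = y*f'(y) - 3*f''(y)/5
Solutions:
 f(y) = C1 + C2*erfi(sqrt(30)*y/6)


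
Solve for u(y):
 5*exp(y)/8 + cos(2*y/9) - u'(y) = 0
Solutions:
 u(y) = C1 + 5*exp(y)/8 + 9*sin(2*y/9)/2


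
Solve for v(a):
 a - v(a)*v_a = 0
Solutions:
 v(a) = -sqrt(C1 + a^2)
 v(a) = sqrt(C1 + a^2)


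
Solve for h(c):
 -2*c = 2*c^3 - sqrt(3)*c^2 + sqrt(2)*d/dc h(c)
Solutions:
 h(c) = C1 - sqrt(2)*c^4/4 + sqrt(6)*c^3/6 - sqrt(2)*c^2/2


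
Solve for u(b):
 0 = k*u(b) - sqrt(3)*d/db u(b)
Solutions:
 u(b) = C1*exp(sqrt(3)*b*k/3)


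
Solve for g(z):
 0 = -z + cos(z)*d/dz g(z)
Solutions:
 g(z) = C1 + Integral(z/cos(z), z)


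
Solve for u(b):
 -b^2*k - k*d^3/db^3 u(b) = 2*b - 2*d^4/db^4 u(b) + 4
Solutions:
 u(b) = C1 + C2*b + C3*b^2 + C4*exp(b*k/2) - b^5/60 - b^4/(4*k) + b^3*(-2/3 - 2/k)/k


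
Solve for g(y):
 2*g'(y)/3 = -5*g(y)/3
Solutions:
 g(y) = C1*exp(-5*y/2)


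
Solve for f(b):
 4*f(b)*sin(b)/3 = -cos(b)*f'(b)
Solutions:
 f(b) = C1*cos(b)^(4/3)


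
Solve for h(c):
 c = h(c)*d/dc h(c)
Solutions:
 h(c) = -sqrt(C1 + c^2)
 h(c) = sqrt(C1 + c^2)


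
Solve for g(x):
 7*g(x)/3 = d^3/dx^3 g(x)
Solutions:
 g(x) = C3*exp(3^(2/3)*7^(1/3)*x/3) + (C1*sin(3^(1/6)*7^(1/3)*x/2) + C2*cos(3^(1/6)*7^(1/3)*x/2))*exp(-3^(2/3)*7^(1/3)*x/6)


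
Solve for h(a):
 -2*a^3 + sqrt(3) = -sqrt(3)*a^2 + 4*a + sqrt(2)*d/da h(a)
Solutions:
 h(a) = C1 - sqrt(2)*a^4/4 + sqrt(6)*a^3/6 - sqrt(2)*a^2 + sqrt(6)*a/2


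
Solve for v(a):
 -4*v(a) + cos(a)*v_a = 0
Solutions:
 v(a) = C1*(sin(a)^2 + 2*sin(a) + 1)/(sin(a)^2 - 2*sin(a) + 1)


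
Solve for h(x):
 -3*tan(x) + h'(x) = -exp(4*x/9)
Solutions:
 h(x) = C1 - 9*exp(4*x/9)/4 - 3*log(cos(x))


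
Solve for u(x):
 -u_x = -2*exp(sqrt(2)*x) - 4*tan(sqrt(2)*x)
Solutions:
 u(x) = C1 + sqrt(2)*exp(sqrt(2)*x) - 2*sqrt(2)*log(cos(sqrt(2)*x))


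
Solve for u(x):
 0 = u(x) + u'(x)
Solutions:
 u(x) = C1*exp(-x)


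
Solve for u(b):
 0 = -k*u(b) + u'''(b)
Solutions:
 u(b) = C1*exp(b*k^(1/3)) + C2*exp(b*k^(1/3)*(-1 + sqrt(3)*I)/2) + C3*exp(-b*k^(1/3)*(1 + sqrt(3)*I)/2)


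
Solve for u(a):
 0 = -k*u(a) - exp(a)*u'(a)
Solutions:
 u(a) = C1*exp(k*exp(-a))


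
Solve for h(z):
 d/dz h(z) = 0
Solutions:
 h(z) = C1


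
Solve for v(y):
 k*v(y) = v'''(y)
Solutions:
 v(y) = C1*exp(k^(1/3)*y) + C2*exp(k^(1/3)*y*(-1 + sqrt(3)*I)/2) + C3*exp(-k^(1/3)*y*(1 + sqrt(3)*I)/2)


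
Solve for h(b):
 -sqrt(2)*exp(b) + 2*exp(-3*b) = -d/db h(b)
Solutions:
 h(b) = C1 + sqrt(2)*exp(b) + 2*exp(-3*b)/3


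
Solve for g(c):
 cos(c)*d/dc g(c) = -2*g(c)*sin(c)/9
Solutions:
 g(c) = C1*cos(c)^(2/9)


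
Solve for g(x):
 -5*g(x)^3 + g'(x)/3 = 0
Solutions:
 g(x) = -sqrt(2)*sqrt(-1/(C1 + 15*x))/2
 g(x) = sqrt(2)*sqrt(-1/(C1 + 15*x))/2


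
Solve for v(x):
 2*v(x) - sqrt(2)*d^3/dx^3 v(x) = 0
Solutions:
 v(x) = C3*exp(2^(1/6)*x) + (C1*sin(2^(1/6)*sqrt(3)*x/2) + C2*cos(2^(1/6)*sqrt(3)*x/2))*exp(-2^(1/6)*x/2)


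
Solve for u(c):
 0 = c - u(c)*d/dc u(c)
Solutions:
 u(c) = -sqrt(C1 + c^2)
 u(c) = sqrt(C1 + c^2)


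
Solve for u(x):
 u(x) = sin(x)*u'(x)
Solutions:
 u(x) = C1*sqrt(cos(x) - 1)/sqrt(cos(x) + 1)


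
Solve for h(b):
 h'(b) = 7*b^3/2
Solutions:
 h(b) = C1 + 7*b^4/8


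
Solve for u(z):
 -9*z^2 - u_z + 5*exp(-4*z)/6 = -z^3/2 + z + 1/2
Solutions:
 u(z) = C1 + z^4/8 - 3*z^3 - z^2/2 - z/2 - 5*exp(-4*z)/24


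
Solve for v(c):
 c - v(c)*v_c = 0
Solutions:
 v(c) = -sqrt(C1 + c^2)
 v(c) = sqrt(C1 + c^2)


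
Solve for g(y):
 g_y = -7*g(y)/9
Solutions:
 g(y) = C1*exp(-7*y/9)


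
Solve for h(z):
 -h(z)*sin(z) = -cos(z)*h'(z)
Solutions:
 h(z) = C1/cos(z)


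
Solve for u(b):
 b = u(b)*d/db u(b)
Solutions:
 u(b) = -sqrt(C1 + b^2)
 u(b) = sqrt(C1 + b^2)


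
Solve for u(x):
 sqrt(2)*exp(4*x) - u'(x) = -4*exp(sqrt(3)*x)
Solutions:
 u(x) = C1 + sqrt(2)*exp(4*x)/4 + 4*sqrt(3)*exp(sqrt(3)*x)/3


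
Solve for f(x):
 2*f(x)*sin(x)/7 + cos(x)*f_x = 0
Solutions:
 f(x) = C1*cos(x)^(2/7)


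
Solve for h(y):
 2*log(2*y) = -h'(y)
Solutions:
 h(y) = C1 - 2*y*log(y) - y*log(4) + 2*y


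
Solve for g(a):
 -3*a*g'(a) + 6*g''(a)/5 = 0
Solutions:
 g(a) = C1 + C2*erfi(sqrt(5)*a/2)


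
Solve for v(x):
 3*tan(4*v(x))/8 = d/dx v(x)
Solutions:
 v(x) = -asin(C1*exp(3*x/2))/4 + pi/4
 v(x) = asin(C1*exp(3*x/2))/4


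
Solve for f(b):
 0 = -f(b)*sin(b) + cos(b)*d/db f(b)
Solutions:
 f(b) = C1/cos(b)


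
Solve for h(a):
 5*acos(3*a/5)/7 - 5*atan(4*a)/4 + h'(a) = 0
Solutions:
 h(a) = C1 - 5*a*acos(3*a/5)/7 + 5*a*atan(4*a)/4 + 5*sqrt(25 - 9*a^2)/21 - 5*log(16*a^2 + 1)/32


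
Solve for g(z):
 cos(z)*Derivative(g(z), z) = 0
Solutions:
 g(z) = C1


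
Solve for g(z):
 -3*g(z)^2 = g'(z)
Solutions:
 g(z) = 1/(C1 + 3*z)


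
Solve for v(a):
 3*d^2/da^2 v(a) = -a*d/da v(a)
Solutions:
 v(a) = C1 + C2*erf(sqrt(6)*a/6)


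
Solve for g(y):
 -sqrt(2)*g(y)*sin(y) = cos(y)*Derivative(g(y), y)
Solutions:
 g(y) = C1*cos(y)^(sqrt(2))


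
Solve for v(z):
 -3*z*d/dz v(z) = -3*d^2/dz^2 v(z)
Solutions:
 v(z) = C1 + C2*erfi(sqrt(2)*z/2)


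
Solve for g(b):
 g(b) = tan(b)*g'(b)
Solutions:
 g(b) = C1*sin(b)


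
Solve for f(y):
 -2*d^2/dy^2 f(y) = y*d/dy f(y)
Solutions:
 f(y) = C1 + C2*erf(y/2)


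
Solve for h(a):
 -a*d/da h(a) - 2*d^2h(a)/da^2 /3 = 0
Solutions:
 h(a) = C1 + C2*erf(sqrt(3)*a/2)


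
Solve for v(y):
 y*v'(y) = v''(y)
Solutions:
 v(y) = C1 + C2*erfi(sqrt(2)*y/2)


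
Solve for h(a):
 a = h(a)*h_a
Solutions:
 h(a) = -sqrt(C1 + a^2)
 h(a) = sqrt(C1 + a^2)


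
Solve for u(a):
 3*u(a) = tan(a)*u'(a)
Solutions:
 u(a) = C1*sin(a)^3


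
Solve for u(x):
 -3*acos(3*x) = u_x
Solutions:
 u(x) = C1 - 3*x*acos(3*x) + sqrt(1 - 9*x^2)


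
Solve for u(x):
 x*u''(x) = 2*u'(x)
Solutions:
 u(x) = C1 + C2*x^3


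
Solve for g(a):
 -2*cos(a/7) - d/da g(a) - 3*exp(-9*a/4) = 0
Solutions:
 g(a) = C1 - 14*sin(a/7) + 4*exp(-9*a/4)/3


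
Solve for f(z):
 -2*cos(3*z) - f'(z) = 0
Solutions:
 f(z) = C1 - 2*sin(3*z)/3


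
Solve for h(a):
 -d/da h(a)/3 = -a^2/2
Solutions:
 h(a) = C1 + a^3/2


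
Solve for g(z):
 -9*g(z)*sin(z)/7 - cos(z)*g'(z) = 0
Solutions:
 g(z) = C1*cos(z)^(9/7)


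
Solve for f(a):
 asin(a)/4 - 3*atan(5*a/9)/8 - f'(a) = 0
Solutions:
 f(a) = C1 + a*asin(a)/4 - 3*a*atan(5*a/9)/8 + sqrt(1 - a^2)/4 + 27*log(25*a^2 + 81)/80


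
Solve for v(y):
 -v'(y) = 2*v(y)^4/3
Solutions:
 v(y) = (-1 - sqrt(3)*I)*(1/(C1 + 2*y))^(1/3)/2
 v(y) = (-1 + sqrt(3)*I)*(1/(C1 + 2*y))^(1/3)/2
 v(y) = (1/(C1 + 2*y))^(1/3)


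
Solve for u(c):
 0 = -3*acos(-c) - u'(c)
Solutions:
 u(c) = C1 - 3*c*acos(-c) - 3*sqrt(1 - c^2)


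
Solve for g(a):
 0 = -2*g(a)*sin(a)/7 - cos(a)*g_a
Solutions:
 g(a) = C1*cos(a)^(2/7)


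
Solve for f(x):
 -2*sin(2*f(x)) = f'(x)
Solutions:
 f(x) = pi - acos((-C1 - exp(8*x))/(C1 - exp(8*x)))/2
 f(x) = acos((-C1 - exp(8*x))/(C1 - exp(8*x)))/2


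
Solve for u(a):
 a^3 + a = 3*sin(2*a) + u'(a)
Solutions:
 u(a) = C1 + a^4/4 + a^2/2 + 3*cos(2*a)/2


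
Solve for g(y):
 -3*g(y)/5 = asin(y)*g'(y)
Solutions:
 g(y) = C1*exp(-3*Integral(1/asin(y), y)/5)


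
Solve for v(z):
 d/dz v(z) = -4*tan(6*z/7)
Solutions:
 v(z) = C1 + 14*log(cos(6*z/7))/3


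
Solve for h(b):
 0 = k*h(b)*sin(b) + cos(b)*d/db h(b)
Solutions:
 h(b) = C1*exp(k*log(cos(b)))


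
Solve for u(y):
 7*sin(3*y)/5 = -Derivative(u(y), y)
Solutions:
 u(y) = C1 + 7*cos(3*y)/15


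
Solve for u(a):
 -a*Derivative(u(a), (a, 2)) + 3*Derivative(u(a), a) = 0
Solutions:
 u(a) = C1 + C2*a^4


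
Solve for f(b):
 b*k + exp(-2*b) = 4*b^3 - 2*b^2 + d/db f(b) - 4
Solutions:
 f(b) = C1 - b^4 + 2*b^3/3 + b^2*k/2 + 4*b - exp(-2*b)/2


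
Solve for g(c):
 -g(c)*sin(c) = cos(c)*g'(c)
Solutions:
 g(c) = C1*cos(c)


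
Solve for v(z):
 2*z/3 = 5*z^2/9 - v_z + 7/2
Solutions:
 v(z) = C1 + 5*z^3/27 - z^2/3 + 7*z/2


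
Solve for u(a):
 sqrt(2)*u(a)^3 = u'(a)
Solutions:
 u(a) = -sqrt(2)*sqrt(-1/(C1 + sqrt(2)*a))/2
 u(a) = sqrt(2)*sqrt(-1/(C1 + sqrt(2)*a))/2


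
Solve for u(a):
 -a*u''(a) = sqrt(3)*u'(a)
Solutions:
 u(a) = C1 + C2*a^(1 - sqrt(3))


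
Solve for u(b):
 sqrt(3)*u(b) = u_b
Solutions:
 u(b) = C1*exp(sqrt(3)*b)


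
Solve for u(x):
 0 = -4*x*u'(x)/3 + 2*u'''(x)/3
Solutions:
 u(x) = C1 + Integral(C2*airyai(2^(1/3)*x) + C3*airybi(2^(1/3)*x), x)


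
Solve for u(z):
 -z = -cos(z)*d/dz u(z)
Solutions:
 u(z) = C1 + Integral(z/cos(z), z)


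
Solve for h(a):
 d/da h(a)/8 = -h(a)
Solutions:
 h(a) = C1*exp(-8*a)


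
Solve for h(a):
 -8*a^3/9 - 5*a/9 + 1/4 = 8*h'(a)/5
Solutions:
 h(a) = C1 - 5*a^4/36 - 25*a^2/144 + 5*a/32


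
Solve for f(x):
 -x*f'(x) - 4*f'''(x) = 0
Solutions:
 f(x) = C1 + Integral(C2*airyai(-2^(1/3)*x/2) + C3*airybi(-2^(1/3)*x/2), x)


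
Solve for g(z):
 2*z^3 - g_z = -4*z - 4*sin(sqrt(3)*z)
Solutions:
 g(z) = C1 + z^4/2 + 2*z^2 - 4*sqrt(3)*cos(sqrt(3)*z)/3


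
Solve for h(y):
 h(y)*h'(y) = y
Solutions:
 h(y) = -sqrt(C1 + y^2)
 h(y) = sqrt(C1 + y^2)


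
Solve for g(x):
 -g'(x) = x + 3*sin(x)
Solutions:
 g(x) = C1 - x^2/2 + 3*cos(x)


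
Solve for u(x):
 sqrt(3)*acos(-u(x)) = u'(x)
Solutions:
 Integral(1/acos(-_y), (_y, u(x))) = C1 + sqrt(3)*x


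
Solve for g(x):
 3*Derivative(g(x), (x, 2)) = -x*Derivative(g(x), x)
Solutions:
 g(x) = C1 + C2*erf(sqrt(6)*x/6)


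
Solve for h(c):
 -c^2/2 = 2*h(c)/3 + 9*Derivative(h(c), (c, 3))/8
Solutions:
 h(c) = C3*exp(-2*2^(1/3)*c/3) - 3*c^2/4 + (C1*sin(2^(1/3)*sqrt(3)*c/3) + C2*cos(2^(1/3)*sqrt(3)*c/3))*exp(2^(1/3)*c/3)


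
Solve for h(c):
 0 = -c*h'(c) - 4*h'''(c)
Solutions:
 h(c) = C1 + Integral(C2*airyai(-2^(1/3)*c/2) + C3*airybi(-2^(1/3)*c/2), c)


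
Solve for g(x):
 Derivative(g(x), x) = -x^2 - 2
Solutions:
 g(x) = C1 - x^3/3 - 2*x


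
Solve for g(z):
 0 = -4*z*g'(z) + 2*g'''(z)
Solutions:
 g(z) = C1 + Integral(C2*airyai(2^(1/3)*z) + C3*airybi(2^(1/3)*z), z)


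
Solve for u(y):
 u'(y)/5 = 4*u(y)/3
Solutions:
 u(y) = C1*exp(20*y/3)


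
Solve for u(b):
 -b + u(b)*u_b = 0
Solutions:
 u(b) = -sqrt(C1 + b^2)
 u(b) = sqrt(C1 + b^2)


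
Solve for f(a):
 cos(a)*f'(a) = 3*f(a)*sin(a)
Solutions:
 f(a) = C1/cos(a)^3


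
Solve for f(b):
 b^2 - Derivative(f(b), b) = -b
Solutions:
 f(b) = C1 + b^3/3 + b^2/2


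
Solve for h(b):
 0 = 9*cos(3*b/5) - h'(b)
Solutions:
 h(b) = C1 + 15*sin(3*b/5)


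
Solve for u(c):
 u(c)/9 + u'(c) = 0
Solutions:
 u(c) = C1*exp(-c/9)


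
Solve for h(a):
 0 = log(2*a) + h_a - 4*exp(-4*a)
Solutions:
 h(a) = C1 - a*log(a) + a*(1 - log(2)) - exp(-4*a)


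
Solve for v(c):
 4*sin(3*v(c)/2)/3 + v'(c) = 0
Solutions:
 v(c) = -2*acos((-C1 - exp(4*c))/(C1 - exp(4*c)))/3 + 4*pi/3
 v(c) = 2*acos((-C1 - exp(4*c))/(C1 - exp(4*c)))/3


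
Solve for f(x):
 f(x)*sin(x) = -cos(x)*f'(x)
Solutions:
 f(x) = C1*cos(x)


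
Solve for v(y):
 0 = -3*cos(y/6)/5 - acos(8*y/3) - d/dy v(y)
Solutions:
 v(y) = C1 - y*acos(8*y/3) + sqrt(9 - 64*y^2)/8 - 18*sin(y/6)/5


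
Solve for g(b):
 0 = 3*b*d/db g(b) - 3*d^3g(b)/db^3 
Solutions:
 g(b) = C1 + Integral(C2*airyai(b) + C3*airybi(b), b)


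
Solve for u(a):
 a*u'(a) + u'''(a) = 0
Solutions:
 u(a) = C1 + Integral(C2*airyai(-a) + C3*airybi(-a), a)


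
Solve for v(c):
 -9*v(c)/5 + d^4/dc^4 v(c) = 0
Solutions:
 v(c) = C1*exp(-sqrt(3)*5^(3/4)*c/5) + C2*exp(sqrt(3)*5^(3/4)*c/5) + C3*sin(sqrt(3)*5^(3/4)*c/5) + C4*cos(sqrt(3)*5^(3/4)*c/5)


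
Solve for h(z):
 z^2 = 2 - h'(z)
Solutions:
 h(z) = C1 - z^3/3 + 2*z


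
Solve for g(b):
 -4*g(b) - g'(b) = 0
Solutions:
 g(b) = C1*exp(-4*b)


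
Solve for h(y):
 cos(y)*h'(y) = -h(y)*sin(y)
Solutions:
 h(y) = C1*cos(y)


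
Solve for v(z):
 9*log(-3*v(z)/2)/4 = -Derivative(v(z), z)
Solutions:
 4*Integral(1/(log(-_y) - log(2) + log(3)), (_y, v(z)))/9 = C1 - z


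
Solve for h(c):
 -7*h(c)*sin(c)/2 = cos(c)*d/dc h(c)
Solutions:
 h(c) = C1*cos(c)^(7/2)


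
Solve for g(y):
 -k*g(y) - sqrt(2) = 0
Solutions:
 g(y) = -sqrt(2)/k


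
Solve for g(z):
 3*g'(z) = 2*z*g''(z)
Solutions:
 g(z) = C1 + C2*z^(5/2)


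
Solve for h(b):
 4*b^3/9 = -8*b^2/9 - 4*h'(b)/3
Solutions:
 h(b) = C1 - b^4/12 - 2*b^3/9


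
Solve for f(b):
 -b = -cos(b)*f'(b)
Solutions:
 f(b) = C1 + Integral(b/cos(b), b)


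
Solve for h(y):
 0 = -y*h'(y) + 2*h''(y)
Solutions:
 h(y) = C1 + C2*erfi(y/2)


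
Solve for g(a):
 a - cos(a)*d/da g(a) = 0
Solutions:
 g(a) = C1 + Integral(a/cos(a), a)


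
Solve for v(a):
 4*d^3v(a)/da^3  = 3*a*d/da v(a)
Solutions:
 v(a) = C1 + Integral(C2*airyai(6^(1/3)*a/2) + C3*airybi(6^(1/3)*a/2), a)


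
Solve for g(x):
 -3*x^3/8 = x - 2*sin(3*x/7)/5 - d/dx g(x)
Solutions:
 g(x) = C1 + 3*x^4/32 + x^2/2 + 14*cos(3*x/7)/15


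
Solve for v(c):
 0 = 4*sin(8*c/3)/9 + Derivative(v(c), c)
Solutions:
 v(c) = C1 + cos(8*c/3)/6


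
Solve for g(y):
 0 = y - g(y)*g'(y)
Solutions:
 g(y) = -sqrt(C1 + y^2)
 g(y) = sqrt(C1 + y^2)


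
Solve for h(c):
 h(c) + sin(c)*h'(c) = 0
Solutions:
 h(c) = C1*sqrt(cos(c) + 1)/sqrt(cos(c) - 1)


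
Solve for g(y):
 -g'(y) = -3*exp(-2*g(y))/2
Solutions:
 g(y) = log(-sqrt(C1 + 3*y))
 g(y) = log(C1 + 3*y)/2


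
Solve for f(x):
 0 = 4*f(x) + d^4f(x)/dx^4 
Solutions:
 f(x) = (C1*sin(x) + C2*cos(x))*exp(-x) + (C3*sin(x) + C4*cos(x))*exp(x)


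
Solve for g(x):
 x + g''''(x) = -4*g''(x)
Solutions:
 g(x) = C1 + C2*x + C3*sin(2*x) + C4*cos(2*x) - x^3/24


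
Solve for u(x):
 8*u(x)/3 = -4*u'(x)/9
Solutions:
 u(x) = C1*exp(-6*x)


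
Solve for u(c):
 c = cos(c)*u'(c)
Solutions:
 u(c) = C1 + Integral(c/cos(c), c)


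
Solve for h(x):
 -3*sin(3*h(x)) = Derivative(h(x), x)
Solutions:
 h(x) = -acos((-C1 - exp(18*x))/(C1 - exp(18*x)))/3 + 2*pi/3
 h(x) = acos((-C1 - exp(18*x))/(C1 - exp(18*x)))/3


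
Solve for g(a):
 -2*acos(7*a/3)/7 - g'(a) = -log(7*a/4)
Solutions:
 g(a) = C1 + a*log(a) - 2*a*acos(7*a/3)/7 - 2*a*log(2) - a + a*log(7) + 2*sqrt(9 - 49*a^2)/49


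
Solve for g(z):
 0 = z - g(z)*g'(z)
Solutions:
 g(z) = -sqrt(C1 + z^2)
 g(z) = sqrt(C1 + z^2)


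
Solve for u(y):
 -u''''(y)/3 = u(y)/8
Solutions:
 u(y) = (C1*sin(2^(3/4)*3^(1/4)*y/4) + C2*cos(2^(3/4)*3^(1/4)*y/4))*exp(-2^(3/4)*3^(1/4)*y/4) + (C3*sin(2^(3/4)*3^(1/4)*y/4) + C4*cos(2^(3/4)*3^(1/4)*y/4))*exp(2^(3/4)*3^(1/4)*y/4)


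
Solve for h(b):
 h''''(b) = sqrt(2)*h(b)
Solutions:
 h(b) = C1*exp(-2^(1/8)*b) + C2*exp(2^(1/8)*b) + C3*sin(2^(1/8)*b) + C4*cos(2^(1/8)*b)


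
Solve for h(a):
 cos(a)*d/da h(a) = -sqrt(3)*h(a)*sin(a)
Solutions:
 h(a) = C1*cos(a)^(sqrt(3))


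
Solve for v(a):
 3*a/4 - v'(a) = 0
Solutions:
 v(a) = C1 + 3*a^2/8


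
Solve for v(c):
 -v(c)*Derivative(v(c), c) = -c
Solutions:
 v(c) = -sqrt(C1 + c^2)
 v(c) = sqrt(C1 + c^2)


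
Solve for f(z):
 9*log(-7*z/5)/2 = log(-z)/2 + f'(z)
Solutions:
 f(z) = C1 + 4*z*log(-z) + z*(-5*log(5) - 4 + log(35)/2 + 4*log(7))


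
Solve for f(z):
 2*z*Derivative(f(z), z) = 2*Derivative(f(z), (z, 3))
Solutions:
 f(z) = C1 + Integral(C2*airyai(z) + C3*airybi(z), z)


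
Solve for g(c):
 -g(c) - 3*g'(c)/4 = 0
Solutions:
 g(c) = C1*exp(-4*c/3)


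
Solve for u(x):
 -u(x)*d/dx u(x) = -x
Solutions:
 u(x) = -sqrt(C1 + x^2)
 u(x) = sqrt(C1 + x^2)


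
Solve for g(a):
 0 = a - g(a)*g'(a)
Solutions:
 g(a) = -sqrt(C1 + a^2)
 g(a) = sqrt(C1 + a^2)


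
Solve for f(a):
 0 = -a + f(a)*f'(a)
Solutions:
 f(a) = -sqrt(C1 + a^2)
 f(a) = sqrt(C1 + a^2)


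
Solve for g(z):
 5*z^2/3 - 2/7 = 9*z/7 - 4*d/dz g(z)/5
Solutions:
 g(z) = C1 - 25*z^3/36 + 45*z^2/56 + 5*z/14


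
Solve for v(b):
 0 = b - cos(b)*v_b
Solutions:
 v(b) = C1 + Integral(b/cos(b), b)


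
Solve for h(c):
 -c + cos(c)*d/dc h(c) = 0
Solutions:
 h(c) = C1 + Integral(c/cos(c), c)


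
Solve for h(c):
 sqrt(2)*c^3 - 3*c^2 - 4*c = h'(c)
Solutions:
 h(c) = C1 + sqrt(2)*c^4/4 - c^3 - 2*c^2


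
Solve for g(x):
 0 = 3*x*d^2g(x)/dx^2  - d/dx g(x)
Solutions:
 g(x) = C1 + C2*x^(4/3)


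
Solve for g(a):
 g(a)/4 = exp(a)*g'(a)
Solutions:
 g(a) = C1*exp(-exp(-a)/4)


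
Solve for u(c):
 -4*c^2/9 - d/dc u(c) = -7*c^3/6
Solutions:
 u(c) = C1 + 7*c^4/24 - 4*c^3/27


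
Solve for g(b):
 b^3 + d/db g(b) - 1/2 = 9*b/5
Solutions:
 g(b) = C1 - b^4/4 + 9*b^2/10 + b/2


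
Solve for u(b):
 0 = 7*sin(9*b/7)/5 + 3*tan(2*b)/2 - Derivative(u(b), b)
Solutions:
 u(b) = C1 - 3*log(cos(2*b))/4 - 49*cos(9*b/7)/45


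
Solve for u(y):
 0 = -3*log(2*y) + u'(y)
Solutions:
 u(y) = C1 + 3*y*log(y) - 3*y + y*log(8)


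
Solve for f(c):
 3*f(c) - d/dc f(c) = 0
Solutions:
 f(c) = C1*exp(3*c)


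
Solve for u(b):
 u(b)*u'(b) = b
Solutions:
 u(b) = -sqrt(C1 + b^2)
 u(b) = sqrt(C1 + b^2)


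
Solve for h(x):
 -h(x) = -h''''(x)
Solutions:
 h(x) = C1*exp(-x) + C2*exp(x) + C3*sin(x) + C4*cos(x)


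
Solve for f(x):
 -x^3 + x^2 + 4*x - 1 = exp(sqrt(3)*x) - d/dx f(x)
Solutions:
 f(x) = C1 + x^4/4 - x^3/3 - 2*x^2 + x + sqrt(3)*exp(sqrt(3)*x)/3


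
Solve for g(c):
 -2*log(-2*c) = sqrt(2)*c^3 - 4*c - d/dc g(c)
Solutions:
 g(c) = C1 + sqrt(2)*c^4/4 - 2*c^2 + 2*c*log(-c) + 2*c*(-1 + log(2))


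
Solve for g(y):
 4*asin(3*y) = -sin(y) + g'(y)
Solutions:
 g(y) = C1 + 4*y*asin(3*y) + 4*sqrt(1 - 9*y^2)/3 - cos(y)


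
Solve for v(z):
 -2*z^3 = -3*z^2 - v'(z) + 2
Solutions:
 v(z) = C1 + z^4/2 - z^3 + 2*z


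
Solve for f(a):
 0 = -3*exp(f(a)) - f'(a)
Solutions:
 f(a) = log(1/(C1 + 3*a))


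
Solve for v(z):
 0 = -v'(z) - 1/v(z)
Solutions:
 v(z) = -sqrt(C1 - 2*z)
 v(z) = sqrt(C1 - 2*z)


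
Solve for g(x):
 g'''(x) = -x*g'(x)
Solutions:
 g(x) = C1 + Integral(C2*airyai(-x) + C3*airybi(-x), x)


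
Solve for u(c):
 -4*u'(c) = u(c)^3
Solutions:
 u(c) = -sqrt(2)*sqrt(-1/(C1 - c))
 u(c) = sqrt(2)*sqrt(-1/(C1 - c))


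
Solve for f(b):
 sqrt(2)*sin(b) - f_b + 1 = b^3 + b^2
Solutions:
 f(b) = C1 - b^4/4 - b^3/3 + b - sqrt(2)*cos(b)


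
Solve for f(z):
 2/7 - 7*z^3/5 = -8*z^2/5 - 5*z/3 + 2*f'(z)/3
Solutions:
 f(z) = C1 - 21*z^4/40 + 4*z^3/5 + 5*z^2/4 + 3*z/7


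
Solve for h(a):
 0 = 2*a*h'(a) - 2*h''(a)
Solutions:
 h(a) = C1 + C2*erfi(sqrt(2)*a/2)


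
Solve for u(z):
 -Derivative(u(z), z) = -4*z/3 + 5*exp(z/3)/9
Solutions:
 u(z) = C1 + 2*z^2/3 - 5*exp(z/3)/3


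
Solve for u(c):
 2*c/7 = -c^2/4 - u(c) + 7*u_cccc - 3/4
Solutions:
 u(c) = C1*exp(-7^(3/4)*c/7) + C2*exp(7^(3/4)*c/7) + C3*sin(7^(3/4)*c/7) + C4*cos(7^(3/4)*c/7) - c^2/4 - 2*c/7 - 3/4


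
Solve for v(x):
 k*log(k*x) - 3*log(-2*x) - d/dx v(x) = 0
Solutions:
 v(x) = C1 + x*(k - 3)*log(-x) + x*(k*log(-k) - k - 3*log(2) + 3)


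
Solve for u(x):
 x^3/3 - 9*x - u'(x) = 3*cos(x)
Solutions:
 u(x) = C1 + x^4/12 - 9*x^2/2 - 3*sin(x)


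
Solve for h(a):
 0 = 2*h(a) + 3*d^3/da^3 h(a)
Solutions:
 h(a) = C3*exp(-2^(1/3)*3^(2/3)*a/3) + (C1*sin(2^(1/3)*3^(1/6)*a/2) + C2*cos(2^(1/3)*3^(1/6)*a/2))*exp(2^(1/3)*3^(2/3)*a/6)


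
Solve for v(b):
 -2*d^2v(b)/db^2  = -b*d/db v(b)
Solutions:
 v(b) = C1 + C2*erfi(b/2)


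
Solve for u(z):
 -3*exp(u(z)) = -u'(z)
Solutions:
 u(z) = log(-1/(C1 + 3*z))


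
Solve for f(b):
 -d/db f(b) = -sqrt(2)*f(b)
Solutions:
 f(b) = C1*exp(sqrt(2)*b)


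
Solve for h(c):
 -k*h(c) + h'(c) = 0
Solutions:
 h(c) = C1*exp(c*k)


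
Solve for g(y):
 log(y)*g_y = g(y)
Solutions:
 g(y) = C1*exp(li(y))


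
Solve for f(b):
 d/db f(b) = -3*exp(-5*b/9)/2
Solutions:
 f(b) = C1 + 27*exp(-5*b/9)/10


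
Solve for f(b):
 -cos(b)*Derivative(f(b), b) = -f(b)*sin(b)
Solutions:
 f(b) = C1/cos(b)


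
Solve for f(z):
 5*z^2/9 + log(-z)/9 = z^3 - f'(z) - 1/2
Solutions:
 f(z) = C1 + z^4/4 - 5*z^3/27 - z*log(-z)/9 - 7*z/18


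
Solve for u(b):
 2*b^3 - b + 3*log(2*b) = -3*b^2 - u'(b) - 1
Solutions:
 u(b) = C1 - b^4/2 - b^3 + b^2/2 - 3*b*log(b) - b*log(8) + 2*b


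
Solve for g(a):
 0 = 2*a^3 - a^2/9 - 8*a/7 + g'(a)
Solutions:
 g(a) = C1 - a^4/2 + a^3/27 + 4*a^2/7


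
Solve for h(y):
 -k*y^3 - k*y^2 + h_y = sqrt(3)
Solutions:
 h(y) = C1 + k*y^4/4 + k*y^3/3 + sqrt(3)*y


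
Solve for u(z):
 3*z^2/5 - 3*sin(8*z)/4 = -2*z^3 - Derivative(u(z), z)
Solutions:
 u(z) = C1 - z^4/2 - z^3/5 - 3*cos(8*z)/32


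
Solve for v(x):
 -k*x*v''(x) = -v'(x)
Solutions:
 v(x) = C1 + x^(((re(k) + 1)*re(k) + im(k)^2)/(re(k)^2 + im(k)^2))*(C2*sin(log(x)*Abs(im(k))/(re(k)^2 + im(k)^2)) + C3*cos(log(x)*im(k)/(re(k)^2 + im(k)^2)))


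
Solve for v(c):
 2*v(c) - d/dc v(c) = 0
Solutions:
 v(c) = C1*exp(2*c)


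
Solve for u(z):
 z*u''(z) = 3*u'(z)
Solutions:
 u(z) = C1 + C2*z^4


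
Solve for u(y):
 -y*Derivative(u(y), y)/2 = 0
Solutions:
 u(y) = C1


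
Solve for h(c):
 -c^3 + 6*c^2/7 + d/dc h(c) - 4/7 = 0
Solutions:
 h(c) = C1 + c^4/4 - 2*c^3/7 + 4*c/7


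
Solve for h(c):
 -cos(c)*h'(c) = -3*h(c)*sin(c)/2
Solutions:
 h(c) = C1/cos(c)^(3/2)


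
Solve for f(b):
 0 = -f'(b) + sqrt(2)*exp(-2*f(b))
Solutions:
 f(b) = log(-sqrt(C1 + 2*sqrt(2)*b))
 f(b) = log(C1 + 2*sqrt(2)*b)/2


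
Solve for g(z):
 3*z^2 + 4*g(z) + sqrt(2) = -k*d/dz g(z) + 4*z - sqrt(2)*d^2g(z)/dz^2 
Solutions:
 g(z) = C1*exp(sqrt(2)*z*(-k + sqrt(k^2 - 16*sqrt(2)))/4) + C2*exp(-sqrt(2)*z*(k + sqrt(k^2 - 16*sqrt(2)))/4) - 3*k^2/32 + 3*k*z/8 - k/4 - 3*z^2/4 + z + sqrt(2)/8


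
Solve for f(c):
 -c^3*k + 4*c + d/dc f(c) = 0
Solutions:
 f(c) = C1 + c^4*k/4 - 2*c^2


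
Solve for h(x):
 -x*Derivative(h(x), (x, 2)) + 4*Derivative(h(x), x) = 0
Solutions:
 h(x) = C1 + C2*x^5


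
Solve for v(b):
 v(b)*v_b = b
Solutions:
 v(b) = -sqrt(C1 + b^2)
 v(b) = sqrt(C1 + b^2)


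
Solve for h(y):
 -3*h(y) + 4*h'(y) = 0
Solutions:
 h(y) = C1*exp(3*y/4)


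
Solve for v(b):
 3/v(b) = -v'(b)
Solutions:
 v(b) = -sqrt(C1 - 6*b)
 v(b) = sqrt(C1 - 6*b)


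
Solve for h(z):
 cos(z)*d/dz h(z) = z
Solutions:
 h(z) = C1 + Integral(z/cos(z), z)


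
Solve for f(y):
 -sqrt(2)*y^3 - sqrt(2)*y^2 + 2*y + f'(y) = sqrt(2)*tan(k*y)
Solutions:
 f(y) = C1 + sqrt(2)*y^4/4 + sqrt(2)*y^3/3 - y^2 + sqrt(2)*Piecewise((-log(cos(k*y))/k, Ne(k, 0)), (0, True))


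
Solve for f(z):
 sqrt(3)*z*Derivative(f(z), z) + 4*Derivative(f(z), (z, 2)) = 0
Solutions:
 f(z) = C1 + C2*erf(sqrt(2)*3^(1/4)*z/4)


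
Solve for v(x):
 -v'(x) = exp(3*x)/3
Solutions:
 v(x) = C1 - exp(3*x)/9


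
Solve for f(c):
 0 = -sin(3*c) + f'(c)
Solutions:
 f(c) = C1 - cos(3*c)/3


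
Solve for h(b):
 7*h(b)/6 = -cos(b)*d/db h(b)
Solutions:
 h(b) = C1*(sin(b) - 1)^(7/12)/(sin(b) + 1)^(7/12)


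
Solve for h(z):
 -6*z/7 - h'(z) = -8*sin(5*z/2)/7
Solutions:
 h(z) = C1 - 3*z^2/7 - 16*cos(5*z/2)/35


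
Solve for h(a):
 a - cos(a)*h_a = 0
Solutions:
 h(a) = C1 + Integral(a/cos(a), a)


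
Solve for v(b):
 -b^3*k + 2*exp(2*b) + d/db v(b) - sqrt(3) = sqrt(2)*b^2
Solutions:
 v(b) = C1 + b^4*k/4 + sqrt(2)*b^3/3 + sqrt(3)*b - exp(2*b)


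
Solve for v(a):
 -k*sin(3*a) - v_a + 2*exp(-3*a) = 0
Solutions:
 v(a) = C1 + k*cos(3*a)/3 - 2*exp(-3*a)/3


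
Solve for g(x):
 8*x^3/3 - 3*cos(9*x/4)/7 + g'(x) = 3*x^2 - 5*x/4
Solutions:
 g(x) = C1 - 2*x^4/3 + x^3 - 5*x^2/8 + 4*sin(9*x/4)/21


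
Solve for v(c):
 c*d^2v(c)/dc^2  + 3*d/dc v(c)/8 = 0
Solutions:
 v(c) = C1 + C2*c^(5/8)


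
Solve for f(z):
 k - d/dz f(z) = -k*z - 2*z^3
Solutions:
 f(z) = C1 + k*z^2/2 + k*z + z^4/2


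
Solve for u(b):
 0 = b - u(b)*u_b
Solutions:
 u(b) = -sqrt(C1 + b^2)
 u(b) = sqrt(C1 + b^2)


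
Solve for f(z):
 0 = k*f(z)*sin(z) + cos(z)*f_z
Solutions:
 f(z) = C1*exp(k*log(cos(z)))


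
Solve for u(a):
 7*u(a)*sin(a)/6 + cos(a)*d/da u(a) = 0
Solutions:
 u(a) = C1*cos(a)^(7/6)


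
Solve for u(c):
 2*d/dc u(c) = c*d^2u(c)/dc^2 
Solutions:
 u(c) = C1 + C2*c^3


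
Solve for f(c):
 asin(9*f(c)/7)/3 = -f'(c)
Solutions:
 Integral(1/asin(9*_y/7), (_y, f(c))) = C1 - c/3


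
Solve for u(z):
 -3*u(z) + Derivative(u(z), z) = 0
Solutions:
 u(z) = C1*exp(3*z)


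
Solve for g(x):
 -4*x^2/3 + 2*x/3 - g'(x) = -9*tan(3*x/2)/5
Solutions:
 g(x) = C1 - 4*x^3/9 + x^2/3 - 6*log(cos(3*x/2))/5


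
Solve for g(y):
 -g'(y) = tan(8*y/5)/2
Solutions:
 g(y) = C1 + 5*log(cos(8*y/5))/16


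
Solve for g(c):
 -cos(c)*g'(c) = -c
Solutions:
 g(c) = C1 + Integral(c/cos(c), c)


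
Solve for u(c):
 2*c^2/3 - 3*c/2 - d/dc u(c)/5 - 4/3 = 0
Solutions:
 u(c) = C1 + 10*c^3/9 - 15*c^2/4 - 20*c/3


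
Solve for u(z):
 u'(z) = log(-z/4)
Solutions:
 u(z) = C1 + z*log(-z) + z*(-2*log(2) - 1)


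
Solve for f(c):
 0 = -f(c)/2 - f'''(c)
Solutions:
 f(c) = C3*exp(-2^(2/3)*c/2) + (C1*sin(2^(2/3)*sqrt(3)*c/4) + C2*cos(2^(2/3)*sqrt(3)*c/4))*exp(2^(2/3)*c/4)
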